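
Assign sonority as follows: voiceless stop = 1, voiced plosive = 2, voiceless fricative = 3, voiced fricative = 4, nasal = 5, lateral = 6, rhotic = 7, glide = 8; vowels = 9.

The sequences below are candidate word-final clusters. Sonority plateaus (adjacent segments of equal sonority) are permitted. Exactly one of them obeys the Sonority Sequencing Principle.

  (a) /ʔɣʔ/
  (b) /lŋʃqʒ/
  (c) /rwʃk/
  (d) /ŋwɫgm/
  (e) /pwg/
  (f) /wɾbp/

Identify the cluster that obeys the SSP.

f

(a) /ʔɣʔ/: profile 1-4-1 — violates.
(b) /lŋʃqʒ/: profile 6-5-3-1-4 — violates.
(c) /rwʃk/: profile 7-8-3-1 — violates.
(d) /ŋwɫgm/: profile 5-8-6-2-5 — violates.
(e) /pwg/: profile 1-8-2 — violates.
(f) /wɾbp/: profile 8-7-2-1 — obeys.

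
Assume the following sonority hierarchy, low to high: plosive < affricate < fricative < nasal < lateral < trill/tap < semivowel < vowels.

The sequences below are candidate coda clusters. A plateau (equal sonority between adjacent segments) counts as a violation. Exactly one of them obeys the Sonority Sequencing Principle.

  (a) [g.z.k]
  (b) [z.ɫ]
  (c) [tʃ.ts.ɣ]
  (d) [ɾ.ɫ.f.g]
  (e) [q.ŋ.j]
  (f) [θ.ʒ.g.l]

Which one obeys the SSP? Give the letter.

(a) sonority 1-3-1: ill-formed.
(b) sonority 3-5: ill-formed.
(c) sonority 2-2-3: ill-formed.
(d) sonority 6-5-3-1: well-formed.
(e) sonority 1-4-7: ill-formed.
(f) sonority 3-3-1-5: ill-formed.

d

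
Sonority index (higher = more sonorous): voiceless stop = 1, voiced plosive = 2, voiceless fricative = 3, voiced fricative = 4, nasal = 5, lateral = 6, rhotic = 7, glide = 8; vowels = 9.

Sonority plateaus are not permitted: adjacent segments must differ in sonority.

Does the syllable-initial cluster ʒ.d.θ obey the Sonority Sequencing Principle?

/ʒ/ is a voiced fricative (sonority 4).
/d/ is a voiced plosive (sonority 2).
/θ/ is a voiceless fricative (sonority 3).
The profile is 4-2-3. Between /ʒ/ (4) and /d/ (2) sonority does not rise, so the cluster violates the SSP.

no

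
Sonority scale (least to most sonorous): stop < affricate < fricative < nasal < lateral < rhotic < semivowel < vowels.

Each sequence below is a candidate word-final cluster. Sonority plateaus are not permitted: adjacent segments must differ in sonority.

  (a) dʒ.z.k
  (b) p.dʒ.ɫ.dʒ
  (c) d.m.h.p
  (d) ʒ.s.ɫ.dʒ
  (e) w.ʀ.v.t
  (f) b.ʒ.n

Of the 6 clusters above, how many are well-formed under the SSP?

(a) 2-3-1 → violates
(b) 1-2-5-2 → violates
(c) 1-4-3-1 → violates
(d) 3-3-5-2 → violates
(e) 7-6-3-1 → obeys
(f) 1-3-4 → violates

1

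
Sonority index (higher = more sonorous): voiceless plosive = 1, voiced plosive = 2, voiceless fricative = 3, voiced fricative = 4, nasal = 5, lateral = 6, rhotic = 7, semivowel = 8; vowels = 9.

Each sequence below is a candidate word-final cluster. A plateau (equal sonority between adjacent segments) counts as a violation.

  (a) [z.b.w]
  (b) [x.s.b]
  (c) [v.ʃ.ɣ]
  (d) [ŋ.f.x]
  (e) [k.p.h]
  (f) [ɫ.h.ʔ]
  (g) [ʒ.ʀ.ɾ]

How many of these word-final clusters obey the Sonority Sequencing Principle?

(a) 4-2-8 → violates
(b) 3-3-2 → violates
(c) 4-3-4 → violates
(d) 5-3-3 → violates
(e) 1-1-3 → violates
(f) 6-3-1 → obeys
(g) 4-7-7 → violates

1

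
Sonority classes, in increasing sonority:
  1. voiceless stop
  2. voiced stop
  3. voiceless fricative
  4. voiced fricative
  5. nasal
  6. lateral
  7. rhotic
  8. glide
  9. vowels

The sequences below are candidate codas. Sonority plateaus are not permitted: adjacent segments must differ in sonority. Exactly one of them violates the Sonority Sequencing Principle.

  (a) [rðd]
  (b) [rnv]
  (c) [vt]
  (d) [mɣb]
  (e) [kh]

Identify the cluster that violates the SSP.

e

(a) 7-4-2 → obeys
(b) 7-5-4 → obeys
(c) 4-1 → obeys
(d) 5-4-2 → obeys
(e) 1-3 → violates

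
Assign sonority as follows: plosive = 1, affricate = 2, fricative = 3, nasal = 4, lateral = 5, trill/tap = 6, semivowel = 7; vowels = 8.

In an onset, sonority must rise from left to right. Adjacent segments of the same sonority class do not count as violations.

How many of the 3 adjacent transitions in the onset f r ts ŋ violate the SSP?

/f/ is a fricative (sonority 3).
/r/ is a trill/tap (sonority 6).
/ts/ is an affricate (sonority 2).
/ŋ/ is a nasal (sonority 4).
/f/→/r/: 3→6 (rises) — ok.
/r/→/ts/: 6→2 (does not rise) — violation.
/ts/→/ŋ/: 2→4 (rises) — ok.

1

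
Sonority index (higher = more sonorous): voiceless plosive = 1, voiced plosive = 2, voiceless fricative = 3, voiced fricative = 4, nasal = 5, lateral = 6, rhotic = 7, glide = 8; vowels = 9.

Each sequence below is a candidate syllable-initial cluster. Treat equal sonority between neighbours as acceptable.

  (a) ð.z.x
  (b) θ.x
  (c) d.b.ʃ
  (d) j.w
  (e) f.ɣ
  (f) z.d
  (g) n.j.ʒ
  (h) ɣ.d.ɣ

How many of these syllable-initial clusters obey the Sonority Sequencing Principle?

(a) 4-4-3 → violates
(b) 3-3 → obeys
(c) 2-2-3 → obeys
(d) 8-8 → obeys
(e) 3-4 → obeys
(f) 4-2 → violates
(g) 5-8-4 → violates
(h) 4-2-4 → violates

4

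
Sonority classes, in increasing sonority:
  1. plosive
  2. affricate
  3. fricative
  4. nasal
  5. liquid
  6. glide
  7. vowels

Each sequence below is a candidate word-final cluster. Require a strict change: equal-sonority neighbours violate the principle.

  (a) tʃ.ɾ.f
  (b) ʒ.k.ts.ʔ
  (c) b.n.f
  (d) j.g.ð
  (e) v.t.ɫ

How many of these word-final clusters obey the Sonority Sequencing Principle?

(a) tʃ.ɾ.f: profile 2-5-3 — violates.
(b) ʒ.k.ts.ʔ: profile 3-1-2-1 — violates.
(c) b.n.f: profile 1-4-3 — violates.
(d) j.g.ð: profile 6-1-3 — violates.
(e) v.t.ɫ: profile 3-1-5 — violates.

0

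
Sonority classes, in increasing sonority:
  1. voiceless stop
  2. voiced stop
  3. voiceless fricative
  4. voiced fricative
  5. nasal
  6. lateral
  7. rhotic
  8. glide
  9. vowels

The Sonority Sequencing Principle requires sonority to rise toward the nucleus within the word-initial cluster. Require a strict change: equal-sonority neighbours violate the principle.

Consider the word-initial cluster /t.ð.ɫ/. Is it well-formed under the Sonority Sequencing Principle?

yes

/t/ is a voiceless stop (sonority 1).
/ð/ is a voiced fricative (sonority 4).
/ɫ/ is a lateral (sonority 6).
The profile 1-4-6 strictly rises, so the word-initial cluster satisfies the SSP.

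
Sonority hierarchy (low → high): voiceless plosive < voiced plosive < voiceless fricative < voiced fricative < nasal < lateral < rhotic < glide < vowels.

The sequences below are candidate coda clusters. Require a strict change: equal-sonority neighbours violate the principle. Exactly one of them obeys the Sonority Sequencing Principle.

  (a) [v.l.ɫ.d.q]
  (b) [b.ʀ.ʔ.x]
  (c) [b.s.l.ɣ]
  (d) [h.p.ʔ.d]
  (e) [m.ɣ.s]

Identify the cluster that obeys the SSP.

e

(a) 4-6-6-2-1 → violates
(b) 2-7-1-3 → violates
(c) 2-3-6-4 → violates
(d) 3-1-1-2 → violates
(e) 5-4-3 → obeys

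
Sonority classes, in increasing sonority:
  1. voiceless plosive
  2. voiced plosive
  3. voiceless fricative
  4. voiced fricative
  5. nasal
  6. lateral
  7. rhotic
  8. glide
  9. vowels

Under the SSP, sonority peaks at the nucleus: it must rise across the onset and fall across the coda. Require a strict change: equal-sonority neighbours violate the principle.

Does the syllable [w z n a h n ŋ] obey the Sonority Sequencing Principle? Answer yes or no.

Onset: /w/ is a glide (sonority 8), /z/ is a voiced fricative (sonority 4), /n/ is a nasal (sonority 5); then the nucleus /a/ (sonority 9).
Onset profile 8-4-5-9 — does not strictly rise throughout.
Coda: /h/ is a voiceless fricative (sonority 3), /n/ is a nasal (sonority 5), /ŋ/ is a nasal (sonority 5).
Coda profile 9-3-5-5 — does not strictly fall throughout.

no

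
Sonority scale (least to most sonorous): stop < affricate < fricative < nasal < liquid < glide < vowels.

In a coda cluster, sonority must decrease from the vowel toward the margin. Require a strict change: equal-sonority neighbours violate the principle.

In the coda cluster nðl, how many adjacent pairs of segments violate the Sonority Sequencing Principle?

1

/n/ is a nasal (sonority 4).
/ð/ is a fricative (sonority 3).
/l/ is a liquid (sonority 5).
/n/→/ð/: 4→3 (falls) — ok.
/ð/→/l/: 3→5 (does not fall) — violation.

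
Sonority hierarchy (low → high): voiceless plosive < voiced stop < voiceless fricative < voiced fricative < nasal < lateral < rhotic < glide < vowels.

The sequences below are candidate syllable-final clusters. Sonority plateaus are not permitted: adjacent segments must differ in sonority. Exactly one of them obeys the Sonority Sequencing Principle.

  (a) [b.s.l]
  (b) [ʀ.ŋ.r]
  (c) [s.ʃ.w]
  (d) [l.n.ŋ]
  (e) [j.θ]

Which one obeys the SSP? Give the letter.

(a) 2-3-6 → violates
(b) 7-5-7 → violates
(c) 3-3-8 → violates
(d) 6-5-5 → violates
(e) 8-3 → obeys

e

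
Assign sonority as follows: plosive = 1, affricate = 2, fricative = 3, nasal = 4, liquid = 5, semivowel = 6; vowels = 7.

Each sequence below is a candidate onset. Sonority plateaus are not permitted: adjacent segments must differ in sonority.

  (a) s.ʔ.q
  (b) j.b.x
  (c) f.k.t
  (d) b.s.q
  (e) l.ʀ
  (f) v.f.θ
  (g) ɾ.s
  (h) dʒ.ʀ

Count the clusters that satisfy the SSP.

(a) 3-1-1 → violates
(b) 6-1-3 → violates
(c) 3-1-1 → violates
(d) 1-3-1 → violates
(e) 5-5 → violates
(f) 3-3-3 → violates
(g) 5-3 → violates
(h) 2-5 → obeys

1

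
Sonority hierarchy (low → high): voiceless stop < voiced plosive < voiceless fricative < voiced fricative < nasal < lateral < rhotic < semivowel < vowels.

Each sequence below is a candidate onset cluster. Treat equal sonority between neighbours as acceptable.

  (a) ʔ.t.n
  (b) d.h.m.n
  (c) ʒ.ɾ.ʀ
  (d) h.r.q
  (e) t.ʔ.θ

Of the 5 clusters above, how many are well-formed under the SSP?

4

(a) 1-1-5 → obeys
(b) 2-3-5-5 → obeys
(c) 4-7-7 → obeys
(d) 3-7-1 → violates
(e) 1-1-3 → obeys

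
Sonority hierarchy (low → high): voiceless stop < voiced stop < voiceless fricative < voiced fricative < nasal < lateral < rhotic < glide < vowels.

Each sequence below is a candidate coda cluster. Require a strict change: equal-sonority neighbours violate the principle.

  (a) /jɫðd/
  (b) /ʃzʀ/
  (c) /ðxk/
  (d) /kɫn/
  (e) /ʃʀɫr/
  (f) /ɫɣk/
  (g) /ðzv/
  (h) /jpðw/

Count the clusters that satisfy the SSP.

3

(a) 8-6-4-2 → obeys
(b) 3-4-7 → violates
(c) 4-3-1 → obeys
(d) 1-6-5 → violates
(e) 3-7-6-7 → violates
(f) 6-4-1 → obeys
(g) 4-4-4 → violates
(h) 8-1-4-8 → violates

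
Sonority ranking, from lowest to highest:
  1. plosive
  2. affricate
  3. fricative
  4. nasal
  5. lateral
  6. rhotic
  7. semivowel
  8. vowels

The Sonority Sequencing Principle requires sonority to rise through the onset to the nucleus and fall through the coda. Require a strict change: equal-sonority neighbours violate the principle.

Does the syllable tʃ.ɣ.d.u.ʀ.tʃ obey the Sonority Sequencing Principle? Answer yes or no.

no

Onset: /tʃ/ is an affricate (sonority 2), /ɣ/ is a fricative (sonority 3), /d/ is a plosive (sonority 1); then the nucleus /u/ (sonority 8).
Onset profile 2-3-1-8 — does not strictly rise throughout.
Coda: /ʀ/ is a rhotic (sonority 6), /tʃ/ is an affricate (sonority 2).
Coda profile 8-6-2 — falls from the nucleus.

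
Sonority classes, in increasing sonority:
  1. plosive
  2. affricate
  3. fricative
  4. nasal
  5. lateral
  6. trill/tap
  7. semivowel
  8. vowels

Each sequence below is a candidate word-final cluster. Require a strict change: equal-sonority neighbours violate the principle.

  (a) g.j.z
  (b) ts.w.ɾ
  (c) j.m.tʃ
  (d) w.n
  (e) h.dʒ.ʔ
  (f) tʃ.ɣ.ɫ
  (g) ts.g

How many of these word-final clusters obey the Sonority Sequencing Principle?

(a) 1-7-3 → violates
(b) 2-7-6 → violates
(c) 7-4-2 → obeys
(d) 7-4 → obeys
(e) 3-2-1 → obeys
(f) 2-3-5 → violates
(g) 2-1 → obeys

4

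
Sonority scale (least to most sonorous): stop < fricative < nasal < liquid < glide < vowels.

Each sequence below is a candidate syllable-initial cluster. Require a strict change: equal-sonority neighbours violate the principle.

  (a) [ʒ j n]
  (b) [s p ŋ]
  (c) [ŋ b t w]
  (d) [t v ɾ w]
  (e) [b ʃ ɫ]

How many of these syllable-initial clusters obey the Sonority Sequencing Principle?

(a) [ʒ j n]: profile 2-5-3 — violates.
(b) [s p ŋ]: profile 2-1-3 — violates.
(c) [ŋ b t w]: profile 3-1-1-5 — violates.
(d) [t v ɾ w]: profile 1-2-4-5 — obeys.
(e) [b ʃ ɫ]: profile 1-2-4 — obeys.

2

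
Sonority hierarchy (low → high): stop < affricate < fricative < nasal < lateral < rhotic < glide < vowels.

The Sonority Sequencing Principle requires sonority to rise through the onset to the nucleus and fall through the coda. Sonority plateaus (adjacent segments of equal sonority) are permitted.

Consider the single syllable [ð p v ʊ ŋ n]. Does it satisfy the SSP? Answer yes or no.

Onset: /ð/ is a fricative (sonority 3), /p/ is a stop (sonority 1), /v/ is a fricative (sonority 3); then the nucleus /ʊ/ (sonority 8).
Onset profile 3-1-3-8 — does not rise throughout.
Coda: /ŋ/ is a nasal (sonority 4), /n/ is a nasal (sonority 4).
Coda profile 8-4-4 — falls from the nucleus.

no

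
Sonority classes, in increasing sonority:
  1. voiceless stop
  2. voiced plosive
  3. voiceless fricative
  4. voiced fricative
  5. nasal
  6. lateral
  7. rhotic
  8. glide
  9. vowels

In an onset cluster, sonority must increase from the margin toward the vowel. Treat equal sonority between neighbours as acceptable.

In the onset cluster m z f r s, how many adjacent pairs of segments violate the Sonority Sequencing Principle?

3

/m/ is a nasal (sonority 5).
/z/ is a voiced fricative (sonority 4).
/f/ is a voiceless fricative (sonority 3).
/r/ is a rhotic (sonority 7).
/s/ is a voiceless fricative (sonority 3).
/m/→/z/: 5→4 (does not rise) — violation.
/z/→/f/: 4→3 (does not rise) — violation.
/f/→/r/: 3→7 (rises) — ok.
/r/→/s/: 7→3 (does not rise) — violation.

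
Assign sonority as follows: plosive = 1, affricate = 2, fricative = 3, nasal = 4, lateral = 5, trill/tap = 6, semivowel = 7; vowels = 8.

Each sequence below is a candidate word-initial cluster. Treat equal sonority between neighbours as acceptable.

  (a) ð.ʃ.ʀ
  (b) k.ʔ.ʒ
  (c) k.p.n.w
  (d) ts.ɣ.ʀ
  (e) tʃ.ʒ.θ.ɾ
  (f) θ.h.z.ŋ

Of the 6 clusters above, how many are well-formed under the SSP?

6

(a) ð.ʃ.ʀ: profile 3-3-6 — obeys.
(b) k.ʔ.ʒ: profile 1-1-3 — obeys.
(c) k.p.n.w: profile 1-1-4-7 — obeys.
(d) ts.ɣ.ʀ: profile 2-3-6 — obeys.
(e) tʃ.ʒ.θ.ɾ: profile 2-3-3-6 — obeys.
(f) θ.h.z.ŋ: profile 3-3-3-4 — obeys.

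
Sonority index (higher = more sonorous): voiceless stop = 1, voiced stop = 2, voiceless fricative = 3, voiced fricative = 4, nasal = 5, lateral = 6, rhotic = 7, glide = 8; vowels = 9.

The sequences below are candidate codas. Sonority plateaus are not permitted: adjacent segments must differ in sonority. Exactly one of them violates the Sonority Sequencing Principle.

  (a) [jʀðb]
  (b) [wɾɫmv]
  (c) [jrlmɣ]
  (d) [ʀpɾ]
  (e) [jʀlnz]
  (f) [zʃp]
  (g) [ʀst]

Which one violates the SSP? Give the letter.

(a) 8-7-4-2 → obeys
(b) 8-7-6-5-4 → obeys
(c) 8-7-6-5-4 → obeys
(d) 7-1-7 → violates
(e) 8-7-6-5-4 → obeys
(f) 4-3-1 → obeys
(g) 7-3-1 → obeys

d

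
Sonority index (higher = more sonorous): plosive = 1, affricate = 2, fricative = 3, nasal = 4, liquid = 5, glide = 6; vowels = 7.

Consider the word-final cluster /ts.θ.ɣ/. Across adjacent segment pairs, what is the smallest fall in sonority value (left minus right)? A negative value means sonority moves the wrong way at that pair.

-1

/ts/ — affricate, sonority 2.
/θ/ — fricative, sonority 3.
/ɣ/ — fricative, sonority 3.
/ts/→/θ/: change -1.
/θ/→/ɣ/: change +0.
Minimum = -1.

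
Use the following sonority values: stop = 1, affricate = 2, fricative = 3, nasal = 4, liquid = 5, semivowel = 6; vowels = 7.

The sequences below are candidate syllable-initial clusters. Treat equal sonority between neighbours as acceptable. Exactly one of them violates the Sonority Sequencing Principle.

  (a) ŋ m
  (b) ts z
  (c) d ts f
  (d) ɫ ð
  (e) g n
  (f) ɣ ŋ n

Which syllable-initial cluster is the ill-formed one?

d

(a) sonority 4-4: well-formed.
(b) sonority 2-3: well-formed.
(c) sonority 1-2-3: well-formed.
(d) sonority 5-3: ill-formed.
(e) sonority 1-4: well-formed.
(f) sonority 3-4-4: well-formed.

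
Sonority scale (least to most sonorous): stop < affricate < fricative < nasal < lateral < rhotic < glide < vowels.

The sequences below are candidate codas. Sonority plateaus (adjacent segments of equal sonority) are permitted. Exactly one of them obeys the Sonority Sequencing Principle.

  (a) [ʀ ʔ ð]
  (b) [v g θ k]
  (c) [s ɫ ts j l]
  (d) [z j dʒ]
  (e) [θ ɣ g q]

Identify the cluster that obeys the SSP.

e

(a) sonority 6-1-3: ill-formed.
(b) sonority 3-1-3-1: ill-formed.
(c) sonority 3-5-2-7-5: ill-formed.
(d) sonority 3-7-2: ill-formed.
(e) sonority 3-3-1-1: well-formed.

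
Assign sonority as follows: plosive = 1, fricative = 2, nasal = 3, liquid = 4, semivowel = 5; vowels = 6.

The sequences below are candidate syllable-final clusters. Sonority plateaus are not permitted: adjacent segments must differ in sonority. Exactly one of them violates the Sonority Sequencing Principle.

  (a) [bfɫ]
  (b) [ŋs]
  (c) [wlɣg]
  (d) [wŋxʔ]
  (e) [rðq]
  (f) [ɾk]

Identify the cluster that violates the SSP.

a

(a) 1-2-4 → violates
(b) 3-2 → obeys
(c) 5-4-2-1 → obeys
(d) 5-3-2-1 → obeys
(e) 4-2-1 → obeys
(f) 4-1 → obeys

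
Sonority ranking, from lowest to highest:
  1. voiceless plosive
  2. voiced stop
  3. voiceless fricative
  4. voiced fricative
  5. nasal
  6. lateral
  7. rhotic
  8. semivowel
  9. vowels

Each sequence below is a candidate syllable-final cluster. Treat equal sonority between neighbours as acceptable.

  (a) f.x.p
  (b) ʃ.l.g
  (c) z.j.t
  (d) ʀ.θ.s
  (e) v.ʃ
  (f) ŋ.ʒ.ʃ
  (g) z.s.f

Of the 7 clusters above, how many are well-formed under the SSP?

(a) f.x.p: profile 3-3-1 — obeys.
(b) ʃ.l.g: profile 3-6-2 — violates.
(c) z.j.t: profile 4-8-1 — violates.
(d) ʀ.θ.s: profile 7-3-3 — obeys.
(e) v.ʃ: profile 4-3 — obeys.
(f) ŋ.ʒ.ʃ: profile 5-4-3 — obeys.
(g) z.s.f: profile 4-3-3 — obeys.

5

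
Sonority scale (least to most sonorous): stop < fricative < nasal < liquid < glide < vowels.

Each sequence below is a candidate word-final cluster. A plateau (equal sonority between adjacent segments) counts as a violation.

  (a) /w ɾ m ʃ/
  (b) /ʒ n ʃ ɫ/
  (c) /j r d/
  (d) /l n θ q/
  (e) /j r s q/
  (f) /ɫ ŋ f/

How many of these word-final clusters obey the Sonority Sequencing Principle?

5

(a) /w ɾ m ʃ/: profile 5-4-3-2 — obeys.
(b) /ʒ n ʃ ɫ/: profile 2-3-2-4 — violates.
(c) /j r d/: profile 5-4-1 — obeys.
(d) /l n θ q/: profile 4-3-2-1 — obeys.
(e) /j r s q/: profile 5-4-2-1 — obeys.
(f) /ɫ ŋ f/: profile 4-3-2 — obeys.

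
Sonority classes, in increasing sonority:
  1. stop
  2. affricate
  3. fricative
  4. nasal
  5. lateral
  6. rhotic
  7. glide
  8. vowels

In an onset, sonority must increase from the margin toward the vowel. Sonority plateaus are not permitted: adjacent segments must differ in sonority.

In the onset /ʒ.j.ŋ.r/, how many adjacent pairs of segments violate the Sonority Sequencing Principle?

1

/ʒ/ is a fricative (sonority 3).
/j/ is a glide (sonority 7).
/ŋ/ is a nasal (sonority 4).
/r/ is a rhotic (sonority 6).
/ʒ/→/j/: 3→7 (rises) — ok.
/j/→/ŋ/: 7→4 (does not rise) — violation.
/ŋ/→/r/: 4→6 (rises) — ok.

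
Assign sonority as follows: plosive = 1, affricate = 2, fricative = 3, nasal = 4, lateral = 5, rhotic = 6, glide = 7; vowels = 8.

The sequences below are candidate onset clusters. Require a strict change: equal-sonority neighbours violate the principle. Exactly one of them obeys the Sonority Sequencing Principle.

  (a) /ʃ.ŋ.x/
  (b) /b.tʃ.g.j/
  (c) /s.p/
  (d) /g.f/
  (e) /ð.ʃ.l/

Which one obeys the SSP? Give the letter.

d

(a) /ʃ.ŋ.x/: profile 3-4-3 — violates.
(b) /b.tʃ.g.j/: profile 1-2-1-7 — violates.
(c) /s.p/: profile 3-1 — violates.
(d) /g.f/: profile 1-3 — obeys.
(e) /ð.ʃ.l/: profile 3-3-5 — violates.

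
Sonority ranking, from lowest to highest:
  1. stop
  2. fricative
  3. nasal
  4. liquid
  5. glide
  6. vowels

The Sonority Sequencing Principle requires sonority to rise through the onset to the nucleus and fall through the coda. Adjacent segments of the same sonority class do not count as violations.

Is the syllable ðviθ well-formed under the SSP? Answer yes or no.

Onset: /ð/ is a fricative (sonority 2), /v/ is a fricative (sonority 2); then the nucleus /i/ (sonority 6).
Onset profile 2-2-6 — rises to the nucleus.
Coda: /θ/ is a fricative (sonority 2).
Coda profile 6-2 — falls from the nucleus.

yes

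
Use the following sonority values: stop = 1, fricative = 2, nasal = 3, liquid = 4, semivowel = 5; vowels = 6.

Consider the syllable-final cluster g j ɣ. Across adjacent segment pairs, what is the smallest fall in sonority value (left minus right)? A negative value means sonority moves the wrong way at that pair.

-4

/g/: stop = 1.
/j/: semivowel = 5.
/ɣ/: fricative = 2.
/g/→/j/: change -4.
/j/→/ɣ/: change +3.
Minimum = -4.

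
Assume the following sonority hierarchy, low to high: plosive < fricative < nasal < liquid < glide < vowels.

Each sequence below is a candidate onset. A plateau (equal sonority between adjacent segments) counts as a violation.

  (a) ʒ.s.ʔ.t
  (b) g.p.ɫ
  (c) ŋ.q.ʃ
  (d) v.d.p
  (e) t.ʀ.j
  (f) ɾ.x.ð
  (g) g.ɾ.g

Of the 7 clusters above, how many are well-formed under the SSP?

(a) ʒ.s.ʔ.t: profile 2-2-1-1 — violates.
(b) g.p.ɫ: profile 1-1-4 — violates.
(c) ŋ.q.ʃ: profile 3-1-2 — violates.
(d) v.d.p: profile 2-1-1 — violates.
(e) t.ʀ.j: profile 1-4-5 — obeys.
(f) ɾ.x.ð: profile 4-2-2 — violates.
(g) g.ɾ.g: profile 1-4-1 — violates.

1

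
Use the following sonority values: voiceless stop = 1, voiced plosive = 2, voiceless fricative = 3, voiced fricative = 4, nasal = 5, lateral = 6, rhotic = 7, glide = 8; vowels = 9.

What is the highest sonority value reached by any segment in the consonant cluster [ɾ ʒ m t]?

7

/ɾ/ — rhotic, sonority 7.
/ʒ/ — voiced fricative, sonority 4.
/m/ — nasal, sonority 5.
/t/ — voiceless stop, sonority 1.
The maximum is 7.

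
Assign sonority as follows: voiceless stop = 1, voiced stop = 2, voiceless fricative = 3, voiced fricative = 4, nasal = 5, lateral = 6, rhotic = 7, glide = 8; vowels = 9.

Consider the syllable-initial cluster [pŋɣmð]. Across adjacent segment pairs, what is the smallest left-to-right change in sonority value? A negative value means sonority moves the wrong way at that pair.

/p/ is a voiceless stop (sonority 1).
/ŋ/ is a nasal (sonority 5).
/ɣ/ is a voiced fricative (sonority 4).
/m/ is a nasal (sonority 5).
/ð/ is a voiced fricative (sonority 4).
/p/→/ŋ/: change +4.
/ŋ/→/ɣ/: change -1.
/ɣ/→/m/: change +1.
/m/→/ð/: change -1.
Minimum = -1.

-1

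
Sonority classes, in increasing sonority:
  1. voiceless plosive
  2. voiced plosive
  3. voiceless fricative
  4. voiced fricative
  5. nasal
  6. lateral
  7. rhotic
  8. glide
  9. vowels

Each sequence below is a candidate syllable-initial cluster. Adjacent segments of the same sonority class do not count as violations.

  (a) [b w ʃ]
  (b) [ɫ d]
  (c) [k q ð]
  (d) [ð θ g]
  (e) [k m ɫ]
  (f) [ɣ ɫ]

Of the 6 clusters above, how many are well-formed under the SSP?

(a) sonority 2-8-3: ill-formed.
(b) sonority 6-2: ill-formed.
(c) sonority 1-1-4: well-formed.
(d) sonority 4-3-2: ill-formed.
(e) sonority 1-5-6: well-formed.
(f) sonority 4-6: well-formed.

3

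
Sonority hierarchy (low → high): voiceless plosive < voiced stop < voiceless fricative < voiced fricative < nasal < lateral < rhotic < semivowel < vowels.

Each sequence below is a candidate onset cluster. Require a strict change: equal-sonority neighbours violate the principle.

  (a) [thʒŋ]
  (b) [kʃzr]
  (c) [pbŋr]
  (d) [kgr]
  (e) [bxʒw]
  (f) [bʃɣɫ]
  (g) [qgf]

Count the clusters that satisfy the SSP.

(a) [thʒŋ]: profile 1-3-4-5 — obeys.
(b) [kʃzr]: profile 1-3-4-7 — obeys.
(c) [pbŋr]: profile 1-2-5-7 — obeys.
(d) [kgr]: profile 1-2-7 — obeys.
(e) [bxʒw]: profile 2-3-4-8 — obeys.
(f) [bʃɣɫ]: profile 2-3-4-6 — obeys.
(g) [qgf]: profile 1-2-3 — obeys.

7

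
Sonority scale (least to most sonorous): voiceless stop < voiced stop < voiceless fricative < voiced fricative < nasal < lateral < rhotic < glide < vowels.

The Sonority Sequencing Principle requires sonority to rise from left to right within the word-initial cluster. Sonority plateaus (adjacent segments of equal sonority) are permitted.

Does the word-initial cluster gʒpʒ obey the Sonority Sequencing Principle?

no

/g/: voiced stop = 2.
/ʒ/: voiced fricative = 4.
/p/: voiceless stop = 1.
/ʒ/: voiced fricative = 4.
The profile is 2-4-1-4. Between /ʒ/ (4) and /p/ (1) sonority does not rise, so the cluster violates the SSP.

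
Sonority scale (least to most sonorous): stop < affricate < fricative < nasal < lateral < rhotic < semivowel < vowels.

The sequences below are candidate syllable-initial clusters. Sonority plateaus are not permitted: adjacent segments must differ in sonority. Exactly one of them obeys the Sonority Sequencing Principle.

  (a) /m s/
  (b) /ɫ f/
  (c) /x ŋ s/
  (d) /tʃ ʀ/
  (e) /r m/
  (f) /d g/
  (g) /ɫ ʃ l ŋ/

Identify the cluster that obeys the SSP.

d

(a) 4-3 → violates
(b) 5-3 → violates
(c) 3-4-3 → violates
(d) 2-6 → obeys
(e) 6-4 → violates
(f) 1-1 → violates
(g) 5-3-5-4 → violates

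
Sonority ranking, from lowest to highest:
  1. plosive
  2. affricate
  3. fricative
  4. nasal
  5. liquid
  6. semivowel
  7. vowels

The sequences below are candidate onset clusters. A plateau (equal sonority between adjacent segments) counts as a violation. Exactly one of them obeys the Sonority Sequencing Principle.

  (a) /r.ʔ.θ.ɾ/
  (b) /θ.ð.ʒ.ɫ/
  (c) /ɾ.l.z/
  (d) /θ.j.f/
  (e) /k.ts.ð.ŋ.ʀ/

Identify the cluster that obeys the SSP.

(a) /r.ʔ.θ.ɾ/: profile 5-1-3-5 — violates.
(b) /θ.ð.ʒ.ɫ/: profile 3-3-3-5 — violates.
(c) /ɾ.l.z/: profile 5-5-3 — violates.
(d) /θ.j.f/: profile 3-6-3 — violates.
(e) /k.ts.ð.ŋ.ʀ/: profile 1-2-3-4-5 — obeys.

e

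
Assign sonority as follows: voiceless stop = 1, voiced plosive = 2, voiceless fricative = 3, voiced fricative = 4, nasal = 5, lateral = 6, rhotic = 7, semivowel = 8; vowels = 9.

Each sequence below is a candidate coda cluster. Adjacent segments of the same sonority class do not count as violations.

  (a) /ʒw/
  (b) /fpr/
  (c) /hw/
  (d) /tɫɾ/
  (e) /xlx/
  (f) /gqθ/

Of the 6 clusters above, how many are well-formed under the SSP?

0

(a) sonority 4-8: ill-formed.
(b) sonority 3-1-7: ill-formed.
(c) sonority 3-8: ill-formed.
(d) sonority 1-6-7: ill-formed.
(e) sonority 3-6-3: ill-formed.
(f) sonority 2-1-3: ill-formed.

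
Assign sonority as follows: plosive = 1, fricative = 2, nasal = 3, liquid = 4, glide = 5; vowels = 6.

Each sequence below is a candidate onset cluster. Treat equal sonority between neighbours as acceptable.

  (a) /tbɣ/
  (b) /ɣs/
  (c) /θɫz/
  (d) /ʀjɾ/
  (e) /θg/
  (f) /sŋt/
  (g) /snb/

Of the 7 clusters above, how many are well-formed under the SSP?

(a) /tbɣ/: profile 1-1-2 — obeys.
(b) /ɣs/: profile 2-2 — obeys.
(c) /θɫz/: profile 2-4-2 — violates.
(d) /ʀjɾ/: profile 4-5-4 — violates.
(e) /θg/: profile 2-1 — violates.
(f) /sŋt/: profile 2-3-1 — violates.
(g) /snb/: profile 2-3-1 — violates.

2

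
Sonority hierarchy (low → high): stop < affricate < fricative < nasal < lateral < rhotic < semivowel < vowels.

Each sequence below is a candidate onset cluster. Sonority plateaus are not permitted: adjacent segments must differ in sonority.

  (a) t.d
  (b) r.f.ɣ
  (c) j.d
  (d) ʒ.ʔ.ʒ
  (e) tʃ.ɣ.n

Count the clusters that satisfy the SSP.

(a) 1-1 → violates
(b) 6-3-3 → violates
(c) 7-1 → violates
(d) 3-1-3 → violates
(e) 2-3-4 → obeys

1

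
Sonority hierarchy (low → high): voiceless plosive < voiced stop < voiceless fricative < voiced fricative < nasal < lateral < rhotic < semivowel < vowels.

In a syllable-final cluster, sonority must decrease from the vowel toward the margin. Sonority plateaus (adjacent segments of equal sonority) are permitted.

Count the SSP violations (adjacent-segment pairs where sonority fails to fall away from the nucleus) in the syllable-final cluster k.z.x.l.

2

/k/ is a voiceless plosive (sonority 1).
/z/ is a voiced fricative (sonority 4).
/x/ is a voiceless fricative (sonority 3).
/l/ is a lateral (sonority 6).
/k/→/z/: 1→4 (does not fall) — violation.
/z/→/x/: 4→3 (falls) — ok.
/x/→/l/: 3→6 (does not fall) — violation.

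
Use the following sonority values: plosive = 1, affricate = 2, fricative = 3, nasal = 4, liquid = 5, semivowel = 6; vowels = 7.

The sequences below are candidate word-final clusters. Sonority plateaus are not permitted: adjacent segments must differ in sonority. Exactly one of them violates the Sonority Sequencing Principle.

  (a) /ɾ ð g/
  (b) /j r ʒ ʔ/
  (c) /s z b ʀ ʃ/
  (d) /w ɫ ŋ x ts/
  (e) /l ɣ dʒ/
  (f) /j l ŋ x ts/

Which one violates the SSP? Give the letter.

(a) /ɾ ð g/: profile 5-3-1 — obeys.
(b) /j r ʒ ʔ/: profile 6-5-3-1 — obeys.
(c) /s z b ʀ ʃ/: profile 3-3-1-5-3 — violates.
(d) /w ɫ ŋ x ts/: profile 6-5-4-3-2 — obeys.
(e) /l ɣ dʒ/: profile 5-3-2 — obeys.
(f) /j l ŋ x ts/: profile 6-5-4-3-2 — obeys.

c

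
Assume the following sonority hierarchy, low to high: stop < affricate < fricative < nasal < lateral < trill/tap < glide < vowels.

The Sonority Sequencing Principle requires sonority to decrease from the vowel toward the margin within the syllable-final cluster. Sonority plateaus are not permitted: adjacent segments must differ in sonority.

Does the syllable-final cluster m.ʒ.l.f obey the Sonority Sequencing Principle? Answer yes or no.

no

/m/ — nasal, sonority 4.
/ʒ/ — fricative, sonority 3.
/l/ — lateral, sonority 5.
/f/ — fricative, sonority 3.
The profile is 4-3-5-3. Between /ʒ/ (3) and /l/ (5) sonority does not fall, so the cluster violates the SSP.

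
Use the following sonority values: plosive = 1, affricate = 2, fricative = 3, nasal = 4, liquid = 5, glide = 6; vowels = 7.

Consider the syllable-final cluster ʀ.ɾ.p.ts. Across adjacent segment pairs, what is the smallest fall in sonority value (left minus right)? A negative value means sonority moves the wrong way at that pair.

-1

/ʀ/ is a liquid (sonority 5).
/ɾ/ is a liquid (sonority 5).
/p/ is a plosive (sonority 1).
/ts/ is an affricate (sonority 2).
/ʀ/→/ɾ/: change +0.
/ɾ/→/p/: change +4.
/p/→/ts/: change -1.
Minimum = -1.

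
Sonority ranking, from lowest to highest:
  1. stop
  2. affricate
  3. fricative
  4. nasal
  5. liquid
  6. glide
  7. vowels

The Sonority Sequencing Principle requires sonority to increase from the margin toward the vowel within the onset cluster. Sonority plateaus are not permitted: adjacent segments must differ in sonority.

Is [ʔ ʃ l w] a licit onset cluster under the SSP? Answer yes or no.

yes

/ʔ/ — stop, sonority 1.
/ʃ/ — fricative, sonority 3.
/l/ — liquid, sonority 5.
/w/ — glide, sonority 6.
The profile 1-3-5-6 strictly rises, so the onset cluster satisfies the SSP.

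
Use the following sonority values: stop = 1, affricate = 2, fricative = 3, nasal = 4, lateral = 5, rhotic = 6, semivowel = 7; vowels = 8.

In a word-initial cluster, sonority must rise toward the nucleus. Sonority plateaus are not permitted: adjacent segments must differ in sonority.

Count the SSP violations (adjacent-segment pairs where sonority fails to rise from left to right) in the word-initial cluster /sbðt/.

/s/ — fricative, sonority 3.
/b/ — stop, sonority 1.
/ð/ — fricative, sonority 3.
/t/ — stop, sonority 1.
/s/→/b/: 3→1 (does not rise) — violation.
/b/→/ð/: 1→3 (rises) — ok.
/ð/→/t/: 3→1 (does not rise) — violation.

2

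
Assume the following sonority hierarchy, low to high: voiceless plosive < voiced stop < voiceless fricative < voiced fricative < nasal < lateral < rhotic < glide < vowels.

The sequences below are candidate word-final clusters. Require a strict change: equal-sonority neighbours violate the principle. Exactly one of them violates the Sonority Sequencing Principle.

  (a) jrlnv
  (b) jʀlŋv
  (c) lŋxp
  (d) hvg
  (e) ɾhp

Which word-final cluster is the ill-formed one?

d

(a) sonority 8-7-6-5-4: well-formed.
(b) sonority 8-7-6-5-4: well-formed.
(c) sonority 6-5-3-1: well-formed.
(d) sonority 3-4-2: ill-formed.
(e) sonority 7-3-1: well-formed.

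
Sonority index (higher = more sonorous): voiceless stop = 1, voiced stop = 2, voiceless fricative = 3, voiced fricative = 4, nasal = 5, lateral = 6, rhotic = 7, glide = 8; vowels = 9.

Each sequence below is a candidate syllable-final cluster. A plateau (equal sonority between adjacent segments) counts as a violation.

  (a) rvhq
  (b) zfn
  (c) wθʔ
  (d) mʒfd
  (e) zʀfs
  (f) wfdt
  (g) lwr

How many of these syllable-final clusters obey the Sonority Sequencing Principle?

4

(a) sonority 7-4-3-1: well-formed.
(b) sonority 4-3-5: ill-formed.
(c) sonority 8-3-1: well-formed.
(d) sonority 5-4-3-2: well-formed.
(e) sonority 4-7-3-3: ill-formed.
(f) sonority 8-3-2-1: well-formed.
(g) sonority 6-8-7: ill-formed.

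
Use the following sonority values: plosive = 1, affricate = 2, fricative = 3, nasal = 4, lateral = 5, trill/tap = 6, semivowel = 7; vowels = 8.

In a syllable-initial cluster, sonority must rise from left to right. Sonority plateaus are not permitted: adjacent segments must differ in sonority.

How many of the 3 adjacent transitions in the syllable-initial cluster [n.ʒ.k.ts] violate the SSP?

2

/n/ is a nasal (sonority 4).
/ʒ/ is a fricative (sonority 3).
/k/ is a plosive (sonority 1).
/ts/ is an affricate (sonority 2).
/n/→/ʒ/: 4→3 (does not rise) — violation.
/ʒ/→/k/: 3→1 (does not rise) — violation.
/k/→/ts/: 1→2 (rises) — ok.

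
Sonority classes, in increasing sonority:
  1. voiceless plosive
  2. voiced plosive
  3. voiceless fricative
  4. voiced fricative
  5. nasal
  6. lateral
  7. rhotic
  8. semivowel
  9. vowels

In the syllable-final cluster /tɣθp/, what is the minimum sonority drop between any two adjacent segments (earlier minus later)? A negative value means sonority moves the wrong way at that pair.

/t/ — voiceless plosive, sonority 1.
/ɣ/ — voiced fricative, sonority 4.
/θ/ — voiceless fricative, sonority 3.
/p/ — voiceless plosive, sonority 1.
/t/→/ɣ/: change -3.
/ɣ/→/θ/: change +1.
/θ/→/p/: change +2.
Minimum = -3.

-3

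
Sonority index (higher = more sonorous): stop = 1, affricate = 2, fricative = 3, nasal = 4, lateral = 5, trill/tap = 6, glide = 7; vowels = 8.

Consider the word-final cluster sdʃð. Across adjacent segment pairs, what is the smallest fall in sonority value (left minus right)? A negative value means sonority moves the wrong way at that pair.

/s/: fricative = 3.
/d/: stop = 1.
/ʃ/: fricative = 3.
/ð/: fricative = 3.
/s/→/d/: change +2.
/d/→/ʃ/: change -2.
/ʃ/→/ð/: change +0.
Minimum = -2.

-2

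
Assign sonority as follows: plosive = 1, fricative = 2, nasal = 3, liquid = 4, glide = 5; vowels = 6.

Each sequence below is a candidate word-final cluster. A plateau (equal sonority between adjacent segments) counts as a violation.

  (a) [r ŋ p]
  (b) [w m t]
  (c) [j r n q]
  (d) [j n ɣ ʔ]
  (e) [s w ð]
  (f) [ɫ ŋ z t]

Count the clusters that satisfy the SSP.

(a) [r ŋ p]: profile 4-3-1 — obeys.
(b) [w m t]: profile 5-3-1 — obeys.
(c) [j r n q]: profile 5-4-3-1 — obeys.
(d) [j n ɣ ʔ]: profile 5-3-2-1 — obeys.
(e) [s w ð]: profile 2-5-2 — violates.
(f) [ɫ ŋ z t]: profile 4-3-2-1 — obeys.

5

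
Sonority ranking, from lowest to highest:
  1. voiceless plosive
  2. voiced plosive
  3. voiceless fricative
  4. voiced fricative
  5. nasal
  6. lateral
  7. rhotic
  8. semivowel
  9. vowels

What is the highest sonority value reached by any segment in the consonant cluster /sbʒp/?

/s/: voiceless fricative = 3.
/b/: voiced plosive = 2.
/ʒ/: voiced fricative = 4.
/p/: voiceless plosive = 1.
The maximum is 4.

4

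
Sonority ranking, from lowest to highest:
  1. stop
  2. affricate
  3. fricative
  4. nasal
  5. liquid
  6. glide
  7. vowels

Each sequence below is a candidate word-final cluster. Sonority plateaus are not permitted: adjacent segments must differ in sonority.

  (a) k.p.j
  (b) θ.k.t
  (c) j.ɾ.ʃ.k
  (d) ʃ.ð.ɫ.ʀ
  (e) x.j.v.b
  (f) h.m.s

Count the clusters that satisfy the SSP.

(a) k.p.j: profile 1-1-6 — violates.
(b) θ.k.t: profile 3-1-1 — violates.
(c) j.ɾ.ʃ.k: profile 6-5-3-1 — obeys.
(d) ʃ.ð.ɫ.ʀ: profile 3-3-5-5 — violates.
(e) x.j.v.b: profile 3-6-3-1 — violates.
(f) h.m.s: profile 3-4-3 — violates.

1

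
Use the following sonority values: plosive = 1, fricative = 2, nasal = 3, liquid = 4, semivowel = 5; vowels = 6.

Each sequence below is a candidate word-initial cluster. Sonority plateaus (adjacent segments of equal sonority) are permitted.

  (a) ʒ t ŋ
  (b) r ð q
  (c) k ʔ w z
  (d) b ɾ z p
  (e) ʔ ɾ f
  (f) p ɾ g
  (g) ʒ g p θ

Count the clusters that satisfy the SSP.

(a) 2-1-3 → violates
(b) 4-2-1 → violates
(c) 1-1-5-2 → violates
(d) 1-4-2-1 → violates
(e) 1-4-2 → violates
(f) 1-4-1 → violates
(g) 2-1-1-2 → violates

0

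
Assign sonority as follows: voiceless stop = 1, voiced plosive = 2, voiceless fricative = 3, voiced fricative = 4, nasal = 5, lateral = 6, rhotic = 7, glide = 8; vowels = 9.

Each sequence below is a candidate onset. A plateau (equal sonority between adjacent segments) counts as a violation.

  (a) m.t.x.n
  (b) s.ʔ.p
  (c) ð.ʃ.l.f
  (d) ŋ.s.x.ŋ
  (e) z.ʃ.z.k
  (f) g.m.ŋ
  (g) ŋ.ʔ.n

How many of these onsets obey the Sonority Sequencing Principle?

(a) sonority 5-1-3-5: ill-formed.
(b) sonority 3-1-1: ill-formed.
(c) sonority 4-3-6-3: ill-formed.
(d) sonority 5-3-3-5: ill-formed.
(e) sonority 4-3-4-1: ill-formed.
(f) sonority 2-5-5: ill-formed.
(g) sonority 5-1-5: ill-formed.

0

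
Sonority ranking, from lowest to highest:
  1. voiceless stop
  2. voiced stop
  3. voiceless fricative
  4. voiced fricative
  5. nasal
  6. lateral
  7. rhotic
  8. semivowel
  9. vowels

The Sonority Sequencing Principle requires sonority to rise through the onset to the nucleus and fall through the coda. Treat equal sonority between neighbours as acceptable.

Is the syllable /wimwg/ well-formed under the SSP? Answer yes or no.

Onset: /w/ is a semivowel (sonority 8); then the nucleus /i/ (sonority 9).
Onset profile 8-9 — rises to the nucleus.
Coda: /m/ is a nasal (sonority 5), /w/ is a semivowel (sonority 8), /g/ is a voiced stop (sonority 2).
Coda profile 9-5-8-2 — does not fall throughout.

no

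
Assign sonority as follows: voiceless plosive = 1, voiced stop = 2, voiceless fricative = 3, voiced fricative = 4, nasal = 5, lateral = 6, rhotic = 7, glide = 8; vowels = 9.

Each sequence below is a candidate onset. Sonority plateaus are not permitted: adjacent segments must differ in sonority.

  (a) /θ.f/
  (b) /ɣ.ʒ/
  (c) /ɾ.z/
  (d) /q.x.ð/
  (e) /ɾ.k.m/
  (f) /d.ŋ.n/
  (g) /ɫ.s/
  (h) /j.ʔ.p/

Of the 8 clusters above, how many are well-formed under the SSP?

1

(a) 3-3 → violates
(b) 4-4 → violates
(c) 7-4 → violates
(d) 1-3-4 → obeys
(e) 7-1-5 → violates
(f) 2-5-5 → violates
(g) 6-3 → violates
(h) 8-1-1 → violates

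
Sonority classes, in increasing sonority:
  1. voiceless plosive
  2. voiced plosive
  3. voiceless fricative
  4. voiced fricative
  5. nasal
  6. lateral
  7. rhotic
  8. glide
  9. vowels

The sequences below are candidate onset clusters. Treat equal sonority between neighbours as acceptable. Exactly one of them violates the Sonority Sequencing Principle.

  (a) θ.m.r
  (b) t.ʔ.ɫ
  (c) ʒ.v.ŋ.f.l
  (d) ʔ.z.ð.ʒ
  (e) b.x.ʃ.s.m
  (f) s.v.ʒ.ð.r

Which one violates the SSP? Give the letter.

c

(a) 3-5-7 → obeys
(b) 1-1-6 → obeys
(c) 4-4-5-3-6 → violates
(d) 1-4-4-4 → obeys
(e) 2-3-3-3-5 → obeys
(f) 3-4-4-4-7 → obeys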